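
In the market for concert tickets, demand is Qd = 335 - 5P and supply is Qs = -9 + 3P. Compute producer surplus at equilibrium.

Producer surplus = 2400

Equilibrium: 335 - 5P = -9 + 3P gives P* = 43, Q* = 120.
Supply starts at P = 3 (where Qs = 0).
PS = ½(43 − 3)(120) = 2400.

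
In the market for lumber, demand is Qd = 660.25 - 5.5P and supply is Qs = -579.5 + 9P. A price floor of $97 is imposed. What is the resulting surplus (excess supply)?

Equilibrium price would be P* = 85.5, so the floor at 97 binds.
At P = 97: Qd = 126.75, Qs = 293.5.
Surplus = 293.5 − 126.75 = 166.75.

Surplus = 166.75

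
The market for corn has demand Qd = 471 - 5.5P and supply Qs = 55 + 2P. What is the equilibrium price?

Set Qd = Qs: 471 - 5.5P = 55 + 2P.
416 = 7.5P, so P* = 832/15.
Q* = 471 − 5.5(832/15) = 2489/15.

P* = 832/15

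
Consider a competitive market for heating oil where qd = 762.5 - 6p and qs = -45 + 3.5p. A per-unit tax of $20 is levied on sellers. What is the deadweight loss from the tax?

Deadweight loss = 8400/19

Pre-tax equilibrium: p* = 85, q* = 252.5.
Tax on sellers shifts supply to qs = -45 + 3.5(p − 20) = -115 + 3.5p.
762.5 - 6p = -115 + 3.5p gives buyer price pb = 1755/19; sellers receive ps = 1755/19 − 20 = 1375/19.
New quantity: q = 762.5 − 6(1755/19) = 7915/38.
DWL = ½ × 20 × (252.5 − 7915/38) = 8400/19.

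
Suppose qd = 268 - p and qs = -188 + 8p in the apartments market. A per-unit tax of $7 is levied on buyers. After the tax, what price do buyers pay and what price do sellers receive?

Pre-tax equilibrium: p* = 152/3, q* = 652/3.
Tax on buyers shifts demand to qd = 268 − 1(p + 7) = 261 - p.
261 - p = -188 + 8p gives seller price ps = 449/9; buyers pay pb = 449/9 + 7 = 512/9.
New quantity: q = 268 − 1(512/9) = 1900/9.

Buyers pay 512/9, sellers receive 449/9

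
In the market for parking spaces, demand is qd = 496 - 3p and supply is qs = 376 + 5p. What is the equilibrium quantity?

Set qd = qs: 496 - 3p = 376 + 5p.
120 = 8p, so p* = 15.
q* = 496 − 3(15) = 451.

q* = 451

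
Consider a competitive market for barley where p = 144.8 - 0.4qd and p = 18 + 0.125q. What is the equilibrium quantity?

Set the two price expressions equal: 144.8 - 0.4q = 18 + 0.125q.
126.8 = 0.525q, so q* = 5072/21.
p* = 144.8 − (0.4)(5072/21) = 1012/21.

q* = 5072/21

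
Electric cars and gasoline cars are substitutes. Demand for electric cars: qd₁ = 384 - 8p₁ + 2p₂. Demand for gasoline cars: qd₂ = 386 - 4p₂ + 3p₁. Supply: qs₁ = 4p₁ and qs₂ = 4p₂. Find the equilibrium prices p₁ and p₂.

p₁ = 1922/45, p₂ = 964/15

Market 1: 384 - 8p₁ + 2p₂ = 4p₁ → 12p₁ - 2p₂ = 384.
Market 2: 8p₂ - 3p₁ = 386.
Eliminating p₂: 8×(1) + 2×(2) gives 90p₁ = 3844, so p₁ = 1922/45.
Back-substitute into (2): p₂ = (386 + 3×1922/45) / 8 = 964/15.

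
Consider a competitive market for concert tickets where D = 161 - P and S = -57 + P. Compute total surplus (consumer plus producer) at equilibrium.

Equilibrium: 161 - P = -57 + P gives P* = 109, Q* = 52.
Demand choke price: P = 161; supply starts at P = 57.
CS = ½(161 − 109)(52) = 1352; PS = ½(109 − 57)(52) = 1352.

Total surplus = 2704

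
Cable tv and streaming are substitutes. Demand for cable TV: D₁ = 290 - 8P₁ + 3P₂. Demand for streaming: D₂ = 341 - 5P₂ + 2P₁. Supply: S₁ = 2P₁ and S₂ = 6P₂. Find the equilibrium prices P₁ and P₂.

Market 1: 290 - 8P₁ + 3P₂ = 2P₁ → 10P₁ - 3P₂ = 290.
Market 2: 11P₂ - 2P₁ = 341.
Eliminating P₂: 11×(1) + 3×(2) gives 104P₁ = 4213, so P₁ = 4213/104.
Back-substitute into (2): P₂ = (341 + 2×4213/104) / 11 = 1995/52.

P₁ = 4213/104, P₂ = 1995/52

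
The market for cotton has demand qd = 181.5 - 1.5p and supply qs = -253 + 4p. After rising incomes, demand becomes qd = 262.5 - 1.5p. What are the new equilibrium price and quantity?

Original equilibrium: p* = 79, q* = 63.
New equilibrium: 262.5 - 1.5p = -253 + 4p, so 515.5 = 5.5p and p' = 1031/11; q' = 262.5 − 1.5(1031/11) = 1341/11.

p' = 1031/11, q' = 1341/11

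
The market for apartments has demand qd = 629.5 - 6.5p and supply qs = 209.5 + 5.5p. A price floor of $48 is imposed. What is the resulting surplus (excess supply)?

Surplus = 156

Equilibrium price would be p* = 35, so the floor at 48 binds.
At p = 48: qd = 317.5, qs = 473.5.
Surplus = 473.5 − 317.5 = 156.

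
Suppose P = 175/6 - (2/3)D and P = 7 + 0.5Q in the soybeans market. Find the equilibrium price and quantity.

Set the two price expressions equal: 175/6 - (2/3)Q = 7 + 0.5Q.
133/6 = (7/6)Q, so Q* = 19.
P* = 175/6 − (2/3)(19) = 16.5.

P* = 16.5, Q* = 19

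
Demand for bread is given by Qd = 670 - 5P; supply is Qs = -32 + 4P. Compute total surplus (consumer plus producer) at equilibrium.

Total surplus = 17640

Equilibrium: 670 - 5P = -32 + 4P gives P* = 78, Q* = 280.
Demand choke price: P = 134; supply starts at P = 8.
CS = ½(134 − 78)(280) = 7840; PS = ½(78 − 8)(280) = 9800.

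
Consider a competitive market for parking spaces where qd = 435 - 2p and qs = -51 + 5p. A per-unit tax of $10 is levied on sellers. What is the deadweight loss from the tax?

Pre-tax equilibrium: p* = 486/7, q* = 2073/7.
Tax on sellers shifts supply to qs = -51 + 5(p − 10) = -101 + 5p.
435 - 2p = -101 + 5p gives buyer price pb = 536/7; sellers receive ps = 536/7 − 10 = 466/7.
New quantity: q = 435 − 2(536/7) = 1973/7.
DWL = ½ × 10 × (2073/7 − 1973/7) = 500/7.

Deadweight loss = 500/7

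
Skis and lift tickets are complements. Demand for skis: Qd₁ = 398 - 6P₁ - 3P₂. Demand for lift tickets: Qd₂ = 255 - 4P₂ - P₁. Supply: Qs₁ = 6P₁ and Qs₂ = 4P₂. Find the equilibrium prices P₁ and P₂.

P₁ = 2419/93, P₂ = 2662/93

Market 1: 398 - 6P₁ - 3P₂ = 6P₁ → 12P₁ + 3P₂ = 398.
Market 2: 8P₂ + P₁ = 255.
Eliminating P₂: 8×(1) − 3×(2) gives 93P₁ = 2419, so P₁ = 2419/93.
Back-substitute into (2): P₂ = (255 − 1×2419/93) / 8 = 2662/93.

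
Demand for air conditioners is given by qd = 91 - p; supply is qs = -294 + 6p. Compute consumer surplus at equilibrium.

Consumer surplus = 648

Equilibrium: 91 - p = -294 + 6p gives p* = 55, q* = 36.
Demand choke price (qd = 0): p = 91.
CS = ½(91 − 55)(36) = 648.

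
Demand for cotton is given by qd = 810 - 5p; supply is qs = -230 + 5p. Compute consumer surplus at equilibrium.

Consumer surplus = 8410

Equilibrium: 810 - 5p = -230 + 5p gives p* = 104, q* = 290.
Demand choke price (qd = 0): p = 162.
CS = ½(162 − 104)(290) = 8410.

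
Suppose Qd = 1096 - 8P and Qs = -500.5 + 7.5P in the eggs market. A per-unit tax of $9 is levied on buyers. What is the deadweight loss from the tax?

Pre-tax equilibrium: P* = 103, Q* = 272.
Tax on buyers shifts demand to Qd = 1096 − 8(P + 9) = 1024 - 8P.
1024 - 8P = -500.5 + 7.5P gives seller price Ps = 3049/31; buyers pay Pb = 3049/31 + 9 = 3328/31.
New quantity: Q = 1096 − 8(3328/31) = 7352/31.
DWL = ½ × 9 × (272 − 7352/31) = 4860/31.

Deadweight loss = 4860/31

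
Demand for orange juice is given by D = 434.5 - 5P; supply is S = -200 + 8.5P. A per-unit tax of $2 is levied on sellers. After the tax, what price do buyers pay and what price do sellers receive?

Buyers pay 1303/27, sellers receive 1249/27

Pre-tax equilibrium: P* = 47, Q* = 199.5.
Tax on sellers shifts supply to S = -200 + 8.5(P − 2) = -217 + 8.5P.
434.5 - 5P = -217 + 8.5P gives buyer price Pb = 1303/27; sellers receive Ps = 1303/27 − 2 = 1249/27.
New quantity: Q = 434.5 − 5(1303/27) = 10433/54.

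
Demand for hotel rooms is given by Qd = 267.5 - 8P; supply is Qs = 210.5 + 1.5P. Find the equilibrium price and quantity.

P* = 6, Q* = 219.5

Set Qd = Qs: 267.5 - 8P = 210.5 + 1.5P.
57 = 9.5P, so P* = 6.
Q* = 267.5 − 8(6) = 219.5.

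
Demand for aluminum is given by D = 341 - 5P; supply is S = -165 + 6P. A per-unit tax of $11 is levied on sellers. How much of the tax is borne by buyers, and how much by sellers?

Buyers bear $6, sellers bear $5

Pre-tax equilibrium: P* = 46, Q* = 111.
Tax on sellers shifts supply to S = -165 + 6(P − 11) = -231 + 6P.
341 - 5P = -231 + 6P gives buyer price Pb = 52; sellers receive Ps = 52 − 11 = 41.
New quantity: Q = 341 − 5(52) = 81.
Buyer burden = 52 − 46 = 6; seller burden = 46 − 41 = 5.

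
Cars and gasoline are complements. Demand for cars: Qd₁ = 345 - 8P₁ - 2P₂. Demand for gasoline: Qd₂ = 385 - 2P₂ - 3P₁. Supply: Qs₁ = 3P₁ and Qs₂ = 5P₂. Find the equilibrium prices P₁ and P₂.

P₁ = 1645/71, P₂ = 3200/71

Market 1: 345 - 8P₁ - 2P₂ = 3P₁ → 11P₁ + 2P₂ = 345.
Market 2: 7P₂ + 3P₁ = 385.
Eliminating P₂: 7×(1) − 2×(2) gives 71P₁ = 1645, so P₁ = 1645/71.
Back-substitute into (2): P₂ = (385 − 3×1645/71) / 7 = 3200/71.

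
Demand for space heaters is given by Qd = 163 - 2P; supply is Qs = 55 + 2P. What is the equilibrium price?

Set Qd = Qs: 163 - 2P = 55 + 2P.
108 = 4P, so P* = 27.
Q* = 163 − 2(27) = 109.

P* = 27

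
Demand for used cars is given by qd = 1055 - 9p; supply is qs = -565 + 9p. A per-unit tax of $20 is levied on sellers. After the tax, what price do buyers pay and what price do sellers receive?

Pre-tax equilibrium: p* = 90, q* = 245.
Tax on sellers shifts supply to qs = -565 + 9(p − 20) = -745 + 9p.
1055 - 9p = -745 + 9p gives buyer price pb = 100; sellers receive ps = 100 − 20 = 80.
New quantity: q = 1055 − 9(100) = 155.

Buyers pay $100, sellers receive $80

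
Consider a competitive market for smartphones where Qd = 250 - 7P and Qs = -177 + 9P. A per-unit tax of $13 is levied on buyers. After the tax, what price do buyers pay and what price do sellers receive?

Pre-tax equilibrium: P* = 26.6875, Q* = 63.1875.
Tax on buyers shifts demand to Qd = 250 − 7(P + 13) = 159 - 7P.
159 - 7P = -177 + 9P gives seller price Ps = 21; buyers pay Pb = 21 + 13 = 34.
New quantity: Q = 250 − 7(34) = 12.

Buyers pay $34, sellers receive $21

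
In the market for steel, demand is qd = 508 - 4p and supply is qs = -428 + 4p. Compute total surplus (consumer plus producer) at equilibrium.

Total surplus = 400

Equilibrium: 508 - 4p = -428 + 4p gives p* = 117, q* = 40.
Demand choke price: p = 127; supply starts at p = 107.
CS = ½(127 − 117)(40) = 200; PS = ½(117 − 107)(40) = 200.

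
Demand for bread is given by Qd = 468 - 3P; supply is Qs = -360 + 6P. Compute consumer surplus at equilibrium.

Consumer surplus = 6144

Equilibrium: 468 - 3P = -360 + 6P gives P* = 92, Q* = 192.
Demand choke price (Qd = 0): P = 156.
CS = ½(156 − 92)(192) = 6144.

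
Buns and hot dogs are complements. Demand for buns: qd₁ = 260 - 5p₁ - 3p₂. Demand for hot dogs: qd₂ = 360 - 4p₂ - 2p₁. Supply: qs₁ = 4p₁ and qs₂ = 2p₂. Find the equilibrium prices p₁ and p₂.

p₁ = 10, p₂ = 170/3

Market 1: 260 - 5p₁ - 3p₂ = 4p₁ → 9p₁ + 3p₂ = 260.
Market 2: 6p₂ + 2p₁ = 360.
Eliminating p₂: 6×(1) − 3×(2) gives 48p₁ = 480, so p₁ = 10.
Back-substitute into (2): p₂ = (360 − 2×10) / 6 = 170/3.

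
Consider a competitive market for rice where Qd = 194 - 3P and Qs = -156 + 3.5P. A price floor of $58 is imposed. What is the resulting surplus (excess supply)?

Surplus = 27

Equilibrium price would be P* = 700/13, so the floor at 58 binds.
At P = 58: Qd = 20, Qs = 47.
Surplus = 47 − 20 = 27.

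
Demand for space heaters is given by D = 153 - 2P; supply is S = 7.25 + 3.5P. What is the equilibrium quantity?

Q* = 100

Set D = S: 153 - 2P = 7.25 + 3.5P.
145.75 = 5.5P, so P* = 26.5.
Q* = 153 − 2(26.5) = 100.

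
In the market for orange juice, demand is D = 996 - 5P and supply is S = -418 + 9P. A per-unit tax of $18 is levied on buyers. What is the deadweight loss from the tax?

Deadweight loss = 3645/7

Pre-tax equilibrium: P* = 101, Q* = 491.
Tax on buyers shifts demand to D = 996 − 5(P + 18) = 906 - 5P.
906 - 5P = -418 + 9P gives seller price Ps = 662/7; buyers pay Pb = 662/7 + 18 = 788/7.
New quantity: Q = 996 − 5(788/7) = 3032/7.
DWL = ½ × 18 × (491 − 3032/7) = 3645/7.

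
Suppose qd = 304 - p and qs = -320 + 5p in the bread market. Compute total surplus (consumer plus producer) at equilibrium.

Equilibrium: 304 - p = -320 + 5p gives p* = 104, q* = 200.
Demand choke price: p = 304; supply starts at p = 64.
CS = ½(304 − 104)(200) = 20000; PS = ½(104 − 64)(200) = 4000.

Total surplus = 24000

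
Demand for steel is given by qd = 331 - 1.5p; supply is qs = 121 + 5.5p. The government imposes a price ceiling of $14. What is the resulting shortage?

Equilibrium price would be p* = 30, so the ceiling at 14 binds.
At p = 14: qd = 331 − 1.5(14) = 310, qs = 121 + 5.5(14) = 198.
Shortage = 310 − 198 = 112.

Shortage = 112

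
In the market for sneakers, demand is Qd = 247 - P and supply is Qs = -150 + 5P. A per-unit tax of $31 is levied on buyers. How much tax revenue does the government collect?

Pre-tax equilibrium: P* = 397/6, Q* = 1085/6.
Tax on buyers shifts demand to Qd = 247 − 1(P + 31) = 216 - P.
216 - P = -150 + 5P gives seller price Ps = 61; buyers pay Pb = 61 + 31 = 92.
New quantity: Q = 247 − 1(92) = 155.
Revenue = 31 × 155 = 4805.

Tax revenue = 4805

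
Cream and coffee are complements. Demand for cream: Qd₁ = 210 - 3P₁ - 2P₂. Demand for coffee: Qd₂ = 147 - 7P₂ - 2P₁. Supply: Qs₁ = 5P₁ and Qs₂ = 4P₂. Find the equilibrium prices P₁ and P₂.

Market 1: 210 - 3P₁ - 2P₂ = 5P₁ → 8P₁ + 2P₂ = 210.
Market 2: 11P₂ + 2P₁ = 147.
Eliminating P₂: 11×(1) − 2×(2) gives 84P₁ = 2016, so P₁ = 24.
Back-substitute into (2): P₂ = (147 − 2×24) / 11 = 9.

P₁ = 24, P₂ = 9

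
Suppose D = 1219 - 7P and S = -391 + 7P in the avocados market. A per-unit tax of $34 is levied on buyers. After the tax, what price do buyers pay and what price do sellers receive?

Pre-tax equilibrium: P* = 115, Q* = 414.
Tax on buyers shifts demand to D = 1219 − 7(P + 34) = 981 - 7P.
981 - 7P = -391 + 7P gives seller price Ps = 98; buyers pay Pb = 98 + 34 = 132.
New quantity: Q = 1219 − 7(132) = 295.

Buyers pay $132, sellers receive $98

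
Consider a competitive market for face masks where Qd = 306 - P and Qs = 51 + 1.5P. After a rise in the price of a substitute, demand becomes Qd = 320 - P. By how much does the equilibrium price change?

ΔP = 5.6

Original equilibrium: P* = 102, Q* = 204.
New equilibrium: 320 - P = 51 + 1.5P, so 269 = 2.5P and P' = 107.6; Q' = 320 − 1(107.6) = 212.4.
Change in price: 107.6 − 102 = 5.6.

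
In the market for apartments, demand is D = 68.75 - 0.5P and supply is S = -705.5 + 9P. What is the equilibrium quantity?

Q* = 28

Set D = S: 68.75 - 0.5P = -705.5 + 9P.
774.25 = 9.5P, so P* = 81.5.
Q* = 68.75 − 0.5(81.5) = 28.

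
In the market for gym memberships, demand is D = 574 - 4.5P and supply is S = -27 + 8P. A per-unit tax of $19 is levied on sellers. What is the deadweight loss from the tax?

Pre-tax equilibrium: P* = 48.08, Q* = 357.64.
Tax on sellers shifts supply to S = -27 + 8(P − 19) = -179 + 8P.
574 - 4.5P = -179 + 8P gives buyer price Pb = 60.24; sellers receive Ps = 60.24 − 19 = 41.24.
New quantity: Q = 574 − 4.5(60.24) = 302.92.
DWL = ½ × 19 × (357.64 − 302.92) = 519.84.

Deadweight loss = 519.84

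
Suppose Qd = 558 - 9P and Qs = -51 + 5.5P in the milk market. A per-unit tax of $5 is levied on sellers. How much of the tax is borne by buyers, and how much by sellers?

Pre-tax equilibrium: P* = 42, Q* = 180.
Tax on sellers shifts supply to Qs = -51 + 5.5(P − 5) = -78.5 + 5.5P.
558 - 9P = -78.5 + 5.5P gives buyer price Pb = 1273/29; sellers receive Ps = 1273/29 − 5 = 1128/29.
New quantity: Q = 558 − 9(1273/29) = 4725/29.
Buyer burden = 1273/29 − 42 = 55/29; seller burden = 42 − 1128/29 = 90/29.

Buyers bear 55/29, sellers bear 90/29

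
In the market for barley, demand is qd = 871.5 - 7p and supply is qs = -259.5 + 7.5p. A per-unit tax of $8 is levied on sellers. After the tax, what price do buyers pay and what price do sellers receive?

Pre-tax equilibrium: p* = 78, q* = 325.5.
Tax on sellers shifts supply to qs = -259.5 + 7.5(p − 8) = -319.5 + 7.5p.
871.5 - 7p = -319.5 + 7.5p gives buyer price pb = 2382/29; sellers receive ps = 2382/29 − 8 = 2150/29.
New quantity: q = 871.5 − 7(2382/29) = 17199/58.

Buyers pay 2382/29, sellers receive 2150/29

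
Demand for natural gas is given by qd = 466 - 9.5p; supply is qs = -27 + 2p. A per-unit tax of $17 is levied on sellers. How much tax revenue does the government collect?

Pre-tax equilibrium: p* = 986/23, q* = 1351/23.
Tax on sellers shifts supply to qs = -27 + 2(p − 17) = -61 + 2p.
466 - 9.5p = -61 + 2p gives buyer price pb = 1054/23; sellers receive ps = 1054/23 − 17 = 663/23.
New quantity: q = 466 − 9.5(1054/23) = 705/23.
Revenue = 17 × 705/23 = 11985/23.

Tax revenue = 11985/23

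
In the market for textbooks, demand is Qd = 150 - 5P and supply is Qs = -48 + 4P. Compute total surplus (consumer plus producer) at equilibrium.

Total surplus = 360

Equilibrium: 150 - 5P = -48 + 4P gives P* = 22, Q* = 40.
Demand choke price: P = 30; supply starts at P = 12.
CS = ½(30 − 22)(40) = 160; PS = ½(22 − 12)(40) = 200.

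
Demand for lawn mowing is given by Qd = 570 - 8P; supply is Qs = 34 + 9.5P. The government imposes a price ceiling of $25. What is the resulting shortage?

Equilibrium price would be P* = 1072/35, so the ceiling at 25 binds.
At P = 25: Qd = 570 − 8(25) = 370, Qs = 34 + 9.5(25) = 271.5.
Shortage = 370 − 271.5 = 98.5.

Shortage = 98.5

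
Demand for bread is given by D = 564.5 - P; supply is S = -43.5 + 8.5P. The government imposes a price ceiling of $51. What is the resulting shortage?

Equilibrium price would be P* = 64, so the ceiling at 51 binds.
At P = 51: D = 564.5 − 1(51) = 513.5, S = -43.5 + 8.5(51) = 390.
Shortage = 513.5 − 390 = 123.5.

Shortage = 123.5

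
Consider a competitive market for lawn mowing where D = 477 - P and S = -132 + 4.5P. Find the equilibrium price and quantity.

P* = 1218/11, Q* = 4029/11

Set D = S: 477 - P = -132 + 4.5P.
609 = 5.5P, so P* = 1218/11.
Q* = 477 − 1(1218/11) = 4029/11.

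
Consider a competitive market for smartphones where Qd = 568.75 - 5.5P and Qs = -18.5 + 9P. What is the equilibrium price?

Set Qd = Qs: 568.75 - 5.5P = -18.5 + 9P.
587.25 = 14.5P, so P* = 40.5.
Q* = 568.75 − 5.5(40.5) = 346.

P* = 40.5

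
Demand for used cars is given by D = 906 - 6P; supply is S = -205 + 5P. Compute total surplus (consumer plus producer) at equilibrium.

Equilibrium: 906 - 6P = -205 + 5P gives P* = 101, Q* = 300.
Demand choke price: P = 151; supply starts at P = 41.
CS = ½(151 − 101)(300) = 7500; PS = ½(101 − 41)(300) = 9000.

Total surplus = 16500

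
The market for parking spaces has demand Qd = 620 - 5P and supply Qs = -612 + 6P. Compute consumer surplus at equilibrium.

Equilibrium: 620 - 5P = -612 + 6P gives P* = 112, Q* = 60.
Demand choke price (Qd = 0): P = 124.
CS = ½(124 − 112)(60) = 360.

Consumer surplus = 360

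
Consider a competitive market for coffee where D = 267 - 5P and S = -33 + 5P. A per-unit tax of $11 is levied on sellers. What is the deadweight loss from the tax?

Deadweight loss = 151.25

Pre-tax equilibrium: P* = 30, Q* = 117.
Tax on sellers shifts supply to S = -33 + 5(P − 11) = -88 + 5P.
267 - 5P = -88 + 5P gives buyer price Pb = 35.5; sellers receive Ps = 35.5 − 11 = 24.5.
New quantity: Q = 267 − 5(35.5) = 89.5.
DWL = ½ × 11 × (117 − 89.5) = 151.25.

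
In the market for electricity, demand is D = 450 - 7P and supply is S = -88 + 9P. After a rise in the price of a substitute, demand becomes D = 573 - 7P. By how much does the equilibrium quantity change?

ΔQ = 69.1875

Original equilibrium: P* = 33.625, Q* = 214.625.
New equilibrium: 573 - 7P = -88 + 9P, so 661 = 16P and P' = 41.3125; Q' = 573 − 7(41.3125) = 283.8125.
Change in quantity: 283.8125 − 214.625 = 69.1875.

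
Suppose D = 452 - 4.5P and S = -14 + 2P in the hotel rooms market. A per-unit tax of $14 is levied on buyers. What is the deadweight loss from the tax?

Deadweight loss = 1764/13

Pre-tax equilibrium: P* = 932/13, Q* = 1682/13.
Tax on buyers shifts demand to D = 452 − 4.5(P + 14) = 389 - 4.5P.
389 - 4.5P = -14 + 2P gives seller price Ps = 62; buyers pay Pb = 62 + 14 = 76.
New quantity: Q = 452 − 4.5(76) = 110.
DWL = ½ × 14 × (1682/13 − 110) = 1764/13.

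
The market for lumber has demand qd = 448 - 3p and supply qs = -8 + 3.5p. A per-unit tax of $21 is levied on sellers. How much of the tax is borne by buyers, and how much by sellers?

Pre-tax equilibrium: p* = 912/13, q* = 3088/13.
Tax on sellers shifts supply to qs = -8 + 3.5(p − 21) = -81.5 + 3.5p.
448 - 3p = -81.5 + 3.5p gives buyer price pb = 1059/13; sellers receive ps = 1059/13 − 21 = 786/13.
New quantity: q = 448 − 3(1059/13) = 2647/13.
Buyer burden = 1059/13 − 912/13 = 147/13; seller burden = 912/13 − 786/13 = 126/13.

Buyers bear 147/13, sellers bear 126/13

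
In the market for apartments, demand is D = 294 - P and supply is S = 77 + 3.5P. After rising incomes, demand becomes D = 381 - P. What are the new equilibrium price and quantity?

Original equilibrium: P* = 434/9, Q* = 2212/9.
New equilibrium: 381 - P = 77 + 3.5P, so 304 = 4.5P and P' = 608/9; Q' = 381 − 1(608/9) = 2821/9.

P' = 608/9, Q' = 2821/9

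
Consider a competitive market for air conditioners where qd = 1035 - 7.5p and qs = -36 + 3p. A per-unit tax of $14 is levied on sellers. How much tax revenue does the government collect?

Tax revenue = 3360

Pre-tax equilibrium: p* = 102, q* = 270.
Tax on sellers shifts supply to qs = -36 + 3(p − 14) = -78 + 3p.
1035 - 7.5p = -78 + 3p gives buyer price pb = 106; sellers receive ps = 106 − 14 = 92.
New quantity: q = 1035 − 7.5(106) = 240.
Revenue = 14 × 240 = 3360.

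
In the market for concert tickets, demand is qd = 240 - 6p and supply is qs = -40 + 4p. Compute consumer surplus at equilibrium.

Equilibrium: 240 - 6p = -40 + 4p gives p* = 28, q* = 72.
Demand choke price (qd = 0): p = 40.
CS = ½(40 − 28)(72) = 432.

Consumer surplus = 432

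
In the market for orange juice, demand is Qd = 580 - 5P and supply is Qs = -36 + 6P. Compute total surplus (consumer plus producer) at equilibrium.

Equilibrium: 580 - 5P = -36 + 6P gives P* = 56, Q* = 300.
Demand choke price: P = 116; supply starts at P = 6.
CS = ½(116 − 56)(300) = 9000; PS = ½(56 − 6)(300) = 7500.

Total surplus = 16500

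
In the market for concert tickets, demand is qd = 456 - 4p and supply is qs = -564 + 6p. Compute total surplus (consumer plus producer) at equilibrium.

Equilibrium: 456 - 4p = -564 + 6p gives p* = 102, q* = 48.
Demand choke price: p = 114; supply starts at p = 94.
CS = ½(114 − 102)(48) = 288; PS = ½(102 − 94)(48) = 192.

Total surplus = 480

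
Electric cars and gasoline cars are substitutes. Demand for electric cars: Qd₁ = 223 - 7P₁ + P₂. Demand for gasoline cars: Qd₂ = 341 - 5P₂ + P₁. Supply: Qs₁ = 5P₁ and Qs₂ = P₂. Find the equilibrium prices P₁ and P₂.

Market 1: 223 - 7P₁ + P₂ = 5P₁ → 12P₁ - P₂ = 223.
Market 2: 6P₂ - P₁ = 341.
Eliminating P₂: 6×(1) + 1×(2) gives 71P₁ = 1679, so P₁ = 1679/71.
Back-substitute into (2): P₂ = (341 + 1×1679/71) / 6 = 4315/71.

P₁ = 1679/71, P₂ = 4315/71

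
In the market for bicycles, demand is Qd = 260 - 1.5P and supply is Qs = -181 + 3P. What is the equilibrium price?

P* = 98

Set Qd = Qs: 260 - 1.5P = -181 + 3P.
441 = 4.5P, so P* = 98.
Q* = 260 − 1.5(98) = 113.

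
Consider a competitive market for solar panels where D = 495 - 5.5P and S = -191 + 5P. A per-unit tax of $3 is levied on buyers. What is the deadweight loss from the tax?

Pre-tax equilibrium: P* = 196/3, Q* = 407/3.
Tax on buyers shifts demand to D = 495 − 5.5(P + 3) = 478.5 - 5.5P.
478.5 - 5.5P = -191 + 5P gives seller price Ps = 1339/21; buyers pay Pb = 1339/21 + 3 = 1402/21.
New quantity: Q = 495 − 5.5(1402/21) = 2684/21.
DWL = ½ × 3 × (407/3 − 2684/21) = 165/14.

Deadweight loss = 165/14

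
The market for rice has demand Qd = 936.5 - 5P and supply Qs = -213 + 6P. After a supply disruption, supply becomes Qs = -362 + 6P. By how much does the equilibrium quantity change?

Original equilibrium: P* = 104.5, Q* = 414.
New equilibrium: 936.5 - 5P = -362 + 6P, so 1298.5 = 11P and P' = 2597/22; Q' = 936.5 − 5(2597/22) = 3809/11.
Change in quantity: 3809/11 − 414 = -745/11.

ΔQ = -745/11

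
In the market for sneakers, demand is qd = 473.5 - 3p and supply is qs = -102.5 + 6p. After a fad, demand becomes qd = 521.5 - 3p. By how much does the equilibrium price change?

Δp = 16/3

Original equilibrium: p* = 64, q* = 281.5.
New equilibrium: 521.5 - 3p = -102.5 + 6p, so 624 = 9p and p' = 208/3; q' = 521.5 − 3(208/3) = 313.5.
Change in price: 208/3 − 64 = 16/3.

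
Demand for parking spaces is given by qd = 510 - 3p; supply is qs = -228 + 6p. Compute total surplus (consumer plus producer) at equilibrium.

Total surplus = 17424

Equilibrium: 510 - 3p = -228 + 6p gives p* = 82, q* = 264.
Demand choke price: p = 170; supply starts at p = 38.
CS = ½(170 − 82)(264) = 11616; PS = ½(82 − 38)(264) = 5808.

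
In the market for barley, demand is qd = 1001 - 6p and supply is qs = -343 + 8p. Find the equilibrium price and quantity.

p* = 96, q* = 425

Set qd = qs: 1001 - 6p = -343 + 8p.
1344 = 14p, so p* = 96.
q* = 1001 − 6(96) = 425.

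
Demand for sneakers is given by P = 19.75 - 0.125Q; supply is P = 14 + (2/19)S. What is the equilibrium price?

P* = 582/35

Set the two price expressions equal: 19.75 - 0.125Q = 14 + (2/19)Q.
5.75 = (35/152)Q, so Q* = 874/35.
P* = 19.75 − (0.125)(874/35) = 582/35.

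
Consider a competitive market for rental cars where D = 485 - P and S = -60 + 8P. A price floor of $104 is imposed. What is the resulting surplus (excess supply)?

Surplus = 391

Equilibrium price would be P* = 545/9, so the floor at 104 binds.
At P = 104: D = 381, S = 772.
Surplus = 772 − 381 = 391.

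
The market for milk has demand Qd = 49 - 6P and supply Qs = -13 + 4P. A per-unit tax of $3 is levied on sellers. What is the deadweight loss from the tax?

Deadweight loss = 10.8

Pre-tax equilibrium: P* = 6.2, Q* = 11.8.
Tax on sellers shifts supply to Qs = -13 + 4(P − 3) = -25 + 4P.
49 - 6P = -25 + 4P gives buyer price Pb = 7.4; sellers receive Ps = 7.4 − 3 = 4.4.
New quantity: Q = 49 − 6(7.4) = 4.6.
DWL = ½ × 3 × (11.8 − 4.6) = 10.8.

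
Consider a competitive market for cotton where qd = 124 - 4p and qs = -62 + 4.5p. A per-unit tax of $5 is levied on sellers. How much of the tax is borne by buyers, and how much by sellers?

Pre-tax equilibrium: p* = 372/17, q* = 620/17.
Tax on sellers shifts supply to qs = -62 + 4.5(p − 5) = -84.5 + 4.5p.
124 - 4p = -84.5 + 4.5p gives buyer price pb = 417/17; sellers receive ps = 417/17 − 5 = 332/17.
New quantity: q = 124 − 4(417/17) = 440/17.
Buyer burden = 417/17 − 372/17 = 45/17; seller burden = 372/17 − 332/17 = 40/17.

Buyers bear 45/17, sellers bear 40/17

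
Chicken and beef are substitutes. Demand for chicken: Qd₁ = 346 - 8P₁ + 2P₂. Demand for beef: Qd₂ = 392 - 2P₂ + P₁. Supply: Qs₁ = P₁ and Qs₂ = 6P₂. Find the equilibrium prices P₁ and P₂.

P₁ = 1776/35, P₂ = 1937/35

Market 1: 346 - 8P₁ + 2P₂ = P₁ → 9P₁ - 2P₂ = 346.
Market 2: 8P₂ - P₁ = 392.
Eliminating P₂: 8×(1) + 2×(2) gives 70P₁ = 3552, so P₁ = 1776/35.
Back-substitute into (2): P₂ = (392 + 1×1776/35) / 8 = 1937/35.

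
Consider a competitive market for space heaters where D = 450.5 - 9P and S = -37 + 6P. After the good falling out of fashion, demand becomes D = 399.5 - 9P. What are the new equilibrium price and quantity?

Original equilibrium: P* = 32.5, Q* = 158.
New equilibrium: 399.5 - 9P = -37 + 6P, so 436.5 = 15P and P' = 29.1; Q' = 399.5 − 9(29.1) = 137.6.

P' = 29.1, Q' = 137.6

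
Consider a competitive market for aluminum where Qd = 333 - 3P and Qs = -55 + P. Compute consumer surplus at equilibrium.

Equilibrium: 333 - 3P = -55 + P gives P* = 97, Q* = 42.
Demand choke price (Qd = 0): P = 111.
CS = ½(111 − 97)(42) = 294.

Consumer surplus = 294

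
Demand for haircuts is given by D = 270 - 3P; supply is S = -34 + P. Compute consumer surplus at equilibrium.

Equilibrium: 270 - 3P = -34 + P gives P* = 76, Q* = 42.
Demand choke price (D = 0): P = 90.
CS = ½(90 − 76)(42) = 294.

Consumer surplus = 294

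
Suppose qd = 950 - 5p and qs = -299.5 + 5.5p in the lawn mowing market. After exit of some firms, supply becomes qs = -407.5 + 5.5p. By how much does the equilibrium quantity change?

Original equilibrium: p* = 119, q* = 355.
New equilibrium: 950 - 5p = -407.5 + 5.5p, so 1357.5 = 10.5p and p' = 905/7; q' = 950 − 5(905/7) = 2125/7.
Change in quantity: 2125/7 − 355 = -360/7.

Δq = -360/7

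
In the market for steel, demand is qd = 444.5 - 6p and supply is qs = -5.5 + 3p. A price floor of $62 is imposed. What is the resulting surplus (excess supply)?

Surplus = 108

Equilibrium price would be p* = 50, so the floor at 62 binds.
At p = 62: qd = 72.5, qs = 180.5.
Surplus = 180.5 − 72.5 = 108.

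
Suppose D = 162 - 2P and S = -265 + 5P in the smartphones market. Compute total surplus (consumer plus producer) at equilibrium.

Total surplus = 560

Equilibrium: 162 - 2P = -265 + 5P gives P* = 61, Q* = 40.
Demand choke price: P = 81; supply starts at P = 53.
CS = ½(81 − 61)(40) = 400; PS = ½(61 − 53)(40) = 160.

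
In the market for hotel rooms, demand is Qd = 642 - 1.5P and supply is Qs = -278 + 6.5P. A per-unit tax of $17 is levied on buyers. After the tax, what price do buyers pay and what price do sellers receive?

Pre-tax equilibrium: P* = 115, Q* = 469.5.
Tax on buyers shifts demand to Qd = 642 − 1.5(P + 17) = 616.5 - 1.5P.
616.5 - 1.5P = -278 + 6.5P gives seller price Ps = 111.8125; buyers pay Pb = 111.8125 + 17 = 128.8125.
New quantity: Q = 642 − 1.5(128.8125) = 448.78125.

Buyers pay $128.8125, sellers receive $111.8125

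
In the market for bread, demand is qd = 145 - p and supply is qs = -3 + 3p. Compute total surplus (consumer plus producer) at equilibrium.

Equilibrium: 145 - p = -3 + 3p gives p* = 37, q* = 108.
Demand choke price: p = 145; supply starts at p = 1.
CS = ½(145 − 37)(108) = 5832; PS = ½(37 − 1)(108) = 1944.

Total surplus = 7776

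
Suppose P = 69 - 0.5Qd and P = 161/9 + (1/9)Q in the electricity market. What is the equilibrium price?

P* = 299/11

Set the two price expressions equal: 69 - 0.5Q = 161/9 + (1/9)Q.
460/9 = (11/18)Q, so Q* = 920/11.
P* = 69 − (0.5)(920/11) = 299/11.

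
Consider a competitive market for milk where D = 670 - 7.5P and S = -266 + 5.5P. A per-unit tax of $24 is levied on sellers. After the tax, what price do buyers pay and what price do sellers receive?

Pre-tax equilibrium: P* = 72, Q* = 130.
Tax on sellers shifts supply to S = -266 + 5.5(P − 24) = -398 + 5.5P.
670 - 7.5P = -398 + 5.5P gives buyer price Pb = 1068/13; sellers receive Ps = 1068/13 − 24 = 756/13.
New quantity: Q = 670 − 7.5(1068/13) = 700/13.

Buyers pay 1068/13, sellers receive 756/13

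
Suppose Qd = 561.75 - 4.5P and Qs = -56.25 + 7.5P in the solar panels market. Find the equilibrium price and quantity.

Set Qd = Qs: 561.75 - 4.5P = -56.25 + 7.5P.
618 = 12P, so P* = 51.5.
Q* = 561.75 − 4.5(51.5) = 330.

P* = 51.5, Q* = 330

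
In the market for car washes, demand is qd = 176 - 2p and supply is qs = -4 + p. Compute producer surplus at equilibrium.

Producer surplus = 1568

Equilibrium: 176 - 2p = -4 + p gives p* = 60, q* = 56.
Supply starts at p = 4 (where qs = 0).
PS = ½(60 − 4)(56) = 1568.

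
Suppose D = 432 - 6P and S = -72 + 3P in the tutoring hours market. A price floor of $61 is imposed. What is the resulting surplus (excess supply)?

Surplus = 45

Equilibrium price would be P* = 56, so the floor at 61 binds.
At P = 61: D = 66, S = 111.
Surplus = 111 − 66 = 45.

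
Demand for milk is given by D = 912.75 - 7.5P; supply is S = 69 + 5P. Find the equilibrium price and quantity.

Set D = S: 912.75 - 7.5P = 69 + 5P.
843.75 = 12.5P, so P* = 67.5.
Q* = 912.75 − 7.5(67.5) = 406.5.

P* = 67.5, Q* = 406.5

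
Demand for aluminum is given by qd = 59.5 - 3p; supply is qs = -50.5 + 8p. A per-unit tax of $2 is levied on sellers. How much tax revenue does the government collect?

Pre-tax equilibrium: p* = 10, q* = 29.5.
Tax on sellers shifts supply to qs = -50.5 + 8(p − 2) = -66.5 + 8p.
59.5 - 3p = -66.5 + 8p gives buyer price pb = 126/11; sellers receive ps = 126/11 − 2 = 104/11.
New quantity: q = 59.5 − 3(126/11) = 553/22.
Revenue = 2 × 553/22 = 553/11.

Tax revenue = 553/11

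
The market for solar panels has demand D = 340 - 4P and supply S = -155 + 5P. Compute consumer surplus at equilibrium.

Consumer surplus = 1800

Equilibrium: 340 - 4P = -155 + 5P gives P* = 55, Q* = 120.
Demand choke price (D = 0): P = 85.
CS = ½(85 − 55)(120) = 1800.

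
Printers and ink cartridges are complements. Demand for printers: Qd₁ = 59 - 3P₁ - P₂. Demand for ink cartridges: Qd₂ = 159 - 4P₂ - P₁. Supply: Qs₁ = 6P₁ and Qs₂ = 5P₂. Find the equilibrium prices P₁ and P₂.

Market 1: 59 - 3P₁ - P₂ = 6P₁ → 9P₁ + P₂ = 59.
Market 2: 9P₂ + P₁ = 159.
Eliminating P₂: 9×(1) − 1×(2) gives 80P₁ = 372, so P₁ = 4.65.
Back-substitute into (2): P₂ = (159 − 1×4.65) / 9 = 17.15.

P₁ = 4.65, P₂ = 17.15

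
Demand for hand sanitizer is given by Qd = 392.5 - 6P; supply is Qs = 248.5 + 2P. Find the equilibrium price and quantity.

P* = 18, Q* = 284.5

Set Qd = Qs: 392.5 - 6P = 248.5 + 2P.
144 = 8P, so P* = 18.
Q* = 392.5 − 6(18) = 284.5.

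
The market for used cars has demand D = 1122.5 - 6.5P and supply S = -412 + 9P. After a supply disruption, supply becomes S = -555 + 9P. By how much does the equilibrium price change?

ΔP = 286/31

Original equilibrium: P* = 99, Q* = 479.
New equilibrium: 1122.5 - 6.5P = -555 + 9P, so 1677.5 = 15.5P and P' = 3355/31; Q' = 1122.5 − 6.5(3355/31) = 12990/31.
Change in price: 3355/31 − 99 = 286/31.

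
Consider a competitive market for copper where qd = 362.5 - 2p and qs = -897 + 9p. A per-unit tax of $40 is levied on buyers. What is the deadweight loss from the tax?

Pre-tax equilibrium: p* = 114.5, q* = 133.5.
Tax on buyers shifts demand to qd = 362.5 − 2(p + 40) = 282.5 - 2p.
282.5 - 2p = -897 + 9p gives seller price ps = 2359/22; buyers pay pb = 2359/22 + 40 = 3239/22.
New quantity: q = 362.5 − 2(3239/22) = 1497/22.
DWL = ½ × 40 × (133.5 − 1497/22) = 14400/11.

Deadweight loss = 14400/11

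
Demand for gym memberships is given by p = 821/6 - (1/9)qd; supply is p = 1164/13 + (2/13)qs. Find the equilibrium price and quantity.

Set the two price expressions equal: 821/6 - (1/9)q = 1164/13 + (2/13)q.
3689/78 = (31/117)q, so q* = 178.5.
p* = 821/6 − (1/9)(178.5) = 117.

p* = 117, q* = 178.5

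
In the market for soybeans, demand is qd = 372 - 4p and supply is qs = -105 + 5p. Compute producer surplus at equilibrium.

Equilibrium: 372 - 4p = -105 + 5p gives p* = 53, q* = 160.
Supply starts at p = 21 (where qs = 0).
PS = ½(53 − 21)(160) = 2560.

Producer surplus = 2560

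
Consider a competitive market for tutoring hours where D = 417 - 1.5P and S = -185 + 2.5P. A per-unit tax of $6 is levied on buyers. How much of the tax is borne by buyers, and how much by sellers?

Buyers bear $3.75, sellers bear $2.25

Pre-tax equilibrium: P* = 150.5, Q* = 191.25.
Tax on buyers shifts demand to D = 417 − 1.5(P + 6) = 408 - 1.5P.
408 - 1.5P = -185 + 2.5P gives seller price Ps = 148.25; buyers pay Pb = 148.25 + 6 = 154.25.
New quantity: Q = 417 − 1.5(154.25) = 185.625.
Buyer burden = 154.25 − 150.5 = 3.75; seller burden = 150.5 − 148.25 = 2.25.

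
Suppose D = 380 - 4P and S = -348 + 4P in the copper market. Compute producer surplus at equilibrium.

Equilibrium: 380 - 4P = -348 + 4P gives P* = 91, Q* = 16.
Supply starts at P = 87 (where S = 0).
PS = ½(91 − 87)(16) = 32.

Producer surplus = 32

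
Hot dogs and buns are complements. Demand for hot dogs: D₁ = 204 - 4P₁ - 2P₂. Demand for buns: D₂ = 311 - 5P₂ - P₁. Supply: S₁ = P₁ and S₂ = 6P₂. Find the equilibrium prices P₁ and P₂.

P₁ = 1622/53, P₂ = 1351/53

Market 1: 204 - 4P₁ - 2P₂ = P₁ → 5P₁ + 2P₂ = 204.
Market 2: 11P₂ + P₁ = 311.
Eliminating P₂: 11×(1) − 2×(2) gives 53P₁ = 1622, so P₁ = 1622/53.
Back-substitute into (2): P₂ = (311 − 1×1622/53) / 11 = 1351/53.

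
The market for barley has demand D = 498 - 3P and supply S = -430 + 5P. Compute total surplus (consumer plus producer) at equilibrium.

Equilibrium: 498 - 3P = -430 + 5P gives P* = 116, Q* = 150.
Demand choke price: P = 166; supply starts at P = 86.
CS = ½(166 − 116)(150) = 3750; PS = ½(116 − 86)(150) = 2250.

Total surplus = 6000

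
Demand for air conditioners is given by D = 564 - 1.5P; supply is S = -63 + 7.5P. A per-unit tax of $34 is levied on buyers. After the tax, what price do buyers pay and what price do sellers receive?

Buyers pay $98, sellers receive $64

Pre-tax equilibrium: P* = 209/3, Q* = 459.5.
Tax on buyers shifts demand to D = 564 − 1.5(P + 34) = 513 - 1.5P.
513 - 1.5P = -63 + 7.5P gives seller price Ps = 64; buyers pay Pb = 64 + 34 = 98.
New quantity: Q = 564 − 1.5(98) = 417.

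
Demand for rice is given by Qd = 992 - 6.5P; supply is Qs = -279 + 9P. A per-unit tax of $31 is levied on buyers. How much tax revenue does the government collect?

Pre-tax equilibrium: P* = 82, Q* = 459.
Tax on buyers shifts demand to Qd = 992 − 6.5(P + 31) = 790.5 - 6.5P.
790.5 - 6.5P = -279 + 9P gives seller price Ps = 69; buyers pay Pb = 69 + 31 = 100.
New quantity: Q = 992 − 6.5(100) = 342.
Revenue = 31 × 342 = 10602.

Tax revenue = 10602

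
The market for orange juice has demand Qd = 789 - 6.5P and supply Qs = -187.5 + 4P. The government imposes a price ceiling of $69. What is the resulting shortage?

Shortage = 252

Equilibrium price would be P* = 93, so the ceiling at 69 binds.
At P = 69: Qd = 789 − 6.5(69) = 340.5, Qs = -187.5 + 4(69) = 88.5.
Shortage = 340.5 − 88.5 = 252.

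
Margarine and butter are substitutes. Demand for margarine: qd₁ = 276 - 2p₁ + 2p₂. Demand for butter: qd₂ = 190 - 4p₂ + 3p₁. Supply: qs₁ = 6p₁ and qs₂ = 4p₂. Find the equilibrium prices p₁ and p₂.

Market 1: 276 - 2p₁ + 2p₂ = 6p₁ → 8p₁ - 2p₂ = 276.
Market 2: 8p₂ - 3p₁ = 190.
Eliminating p₂: 8×(1) + 2×(2) gives 58p₁ = 2588, so p₁ = 1294/29.
Back-substitute into (2): p₂ = (190 + 3×1294/29) / 8 = 1174/29.

p₁ = 1294/29, p₂ = 1174/29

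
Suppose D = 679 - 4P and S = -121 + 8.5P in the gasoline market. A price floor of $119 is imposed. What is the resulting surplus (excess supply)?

Equilibrium price would be P* = 64, so the floor at 119 binds.
At P = 119: D = 203, S = 890.5.
Surplus = 890.5 − 203 = 687.5.

Surplus = 687.5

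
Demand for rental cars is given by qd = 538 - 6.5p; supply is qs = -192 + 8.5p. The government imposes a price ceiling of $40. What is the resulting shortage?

Equilibrium price would be p* = 146/3, so the ceiling at 40 binds.
At p = 40: qd = 538 − 6.5(40) = 278, qs = -192 + 8.5(40) = 148.
Shortage = 278 − 148 = 130.

Shortage = 130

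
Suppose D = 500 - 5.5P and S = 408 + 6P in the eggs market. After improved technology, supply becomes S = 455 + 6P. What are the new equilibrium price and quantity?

Original equilibrium: P* = 8, Q* = 456.
New equilibrium: 500 - 5.5P = 455 + 6P, so 45 = 11.5P and P' = 90/23; Q' = 500 − 5.5(90/23) = 11005/23.

P' = 90/23, Q' = 11005/23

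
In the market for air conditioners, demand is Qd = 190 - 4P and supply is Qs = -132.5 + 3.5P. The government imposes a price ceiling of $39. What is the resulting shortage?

Equilibrium price would be P* = 43, so the ceiling at 39 binds.
At P = 39: Qd = 190 − 4(39) = 34, Qs = -132.5 + 3.5(39) = 4.
Shortage = 34 − 4 = 30.

Shortage = 30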